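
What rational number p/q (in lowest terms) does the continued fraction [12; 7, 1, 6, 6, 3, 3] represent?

a_0 = 12: 12/1
a_1 = 7: 85/7
a_2 = 1: 97/8
a_3 = 6: 667/55
a_4 = 6: 4099/338
a_5 = 3: 12964/1069
a_6 = 3: 42991/3545

42991/3545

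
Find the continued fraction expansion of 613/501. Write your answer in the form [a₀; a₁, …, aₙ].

613 = 1·501 + 112, so a_0 = 1
501 = 4·112 + 53, so a_1 = 4
112 = 2·53 + 6, so a_2 = 2
53 = 8·6 + 5, so a_3 = 8
6 = 1·5 + 1, so a_4 = 1
5 = 5·1 + 0, so a_5 = 5

[1; 4, 2, 8, 1, 5]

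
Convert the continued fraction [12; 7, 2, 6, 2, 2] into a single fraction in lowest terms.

6249/515

Start with 2.
2 + 1/(2/1) = 2 + 1/2 = 5/2
6 + 1/(5/2) = 6 + 2/5 = 32/5
2 + 1/(32/5) = 2 + 5/32 = 69/32
7 + 1/(69/32) = 7 + 32/69 = 515/69
12 + 1/(515/69) = 12 + 69/515 = 6249/515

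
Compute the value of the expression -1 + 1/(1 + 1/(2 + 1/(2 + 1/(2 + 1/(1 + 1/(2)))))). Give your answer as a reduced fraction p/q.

Start with 2.
1 + 1/(2/1) = 1 + 1/2 = 3/2
2 + 1/(3/2) = 2 + 2/3 = 8/3
2 + 1/(8/3) = 2 + 3/8 = 19/8
2 + 1/(19/8) = 2 + 8/19 = 46/19
1 + 1/(46/19) = 1 + 19/46 = 65/46
-1 + 1/(65/46) = -1 + 46/65 = -19/65

-19/65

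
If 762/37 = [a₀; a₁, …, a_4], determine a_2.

⌊762/37⌋ = 20, remainder 22
⌊37/22⌋ = 1, remainder 15
⌊22/15⌋ = 1, remainder 7

1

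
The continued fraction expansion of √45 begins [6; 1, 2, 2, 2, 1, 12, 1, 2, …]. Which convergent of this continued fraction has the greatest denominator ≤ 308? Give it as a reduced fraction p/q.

List convergents until the denominator exceeds the bound:
a_0 = 6: 6/1  (≤ bound)
a_1 = 1: 7/1  (≤ bound)
a_2 = 2: 20/3  (≤ bound)
a_3 = 2: 47/7  (≤ bound)
a_4 = 2: 114/17  (≤ bound)
a_5 = 1: 161/24  (≤ bound)
a_6 = 12: 2046/305  (≤ bound)
a_7 = 1: 2207/329  (> 308, stop)

2046/305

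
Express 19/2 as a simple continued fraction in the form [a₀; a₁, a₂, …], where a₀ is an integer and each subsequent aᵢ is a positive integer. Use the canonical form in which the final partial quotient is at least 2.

[9; 2]

Repeatedly divide and take the remainder:
19 ÷ 2 → quotient 9, remainder 1
2 ÷ 1 → quotient 2, remainder 0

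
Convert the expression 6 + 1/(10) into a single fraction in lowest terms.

61/10

Starting at the tail and folding back:
Start with 10.
6 + 1/(10/1) = 6 + 1/10 = 61/10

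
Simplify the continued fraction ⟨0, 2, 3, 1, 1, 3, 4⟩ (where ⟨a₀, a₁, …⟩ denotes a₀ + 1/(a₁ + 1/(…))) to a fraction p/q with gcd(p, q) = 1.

Compute successive convergents:
a_0 = 0: 0/1
a_1 = 2: 1/2
a_2 = 3: 3/7
a_3 = 1: 4/9
a_4 = 1: 7/16
a_5 = 3: 25/57
a_6 = 4: 107/244

107/244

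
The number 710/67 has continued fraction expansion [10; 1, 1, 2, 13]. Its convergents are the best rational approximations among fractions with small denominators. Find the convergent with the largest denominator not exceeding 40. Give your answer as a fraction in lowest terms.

a_0 = 10: 10/1  (≤ bound)
a_1 = 1: 11/1  (≤ bound)
a_2 = 1: 21/2  (≤ bound)
a_3 = 2: 53/5  (≤ bound)
a_4 = 13: 710/67  (> 40, stop)

53/5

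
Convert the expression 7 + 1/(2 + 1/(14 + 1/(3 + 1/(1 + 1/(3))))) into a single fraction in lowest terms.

Collapse the nested fraction from the inside out:
Start with 3.
1 + 1/(3/1) = 1 + 1/3 = 4/3
3 + 1/(4/3) = 3 + 3/4 = 15/4
14 + 1/(15/4) = 14 + 4/15 = 214/15
2 + 1/(214/15) = 2 + 15/214 = 443/214
7 + 1/(443/214) = 7 + 214/443 = 3315/443

3315/443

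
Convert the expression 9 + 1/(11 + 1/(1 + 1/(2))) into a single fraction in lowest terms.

318/35

Start with 2.
1 + 1/(2/1) = 1 + 1/2 = 3/2
11 + 1/(3/2) = 11 + 2/3 = 35/3
9 + 1/(35/3) = 9 + 3/35 = 318/35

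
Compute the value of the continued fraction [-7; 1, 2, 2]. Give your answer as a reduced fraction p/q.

a_0 = -7: -7/1
a_1 = 1: -6/1
a_2 = 2: -19/3
a_3 = 2: -44/7

-44/7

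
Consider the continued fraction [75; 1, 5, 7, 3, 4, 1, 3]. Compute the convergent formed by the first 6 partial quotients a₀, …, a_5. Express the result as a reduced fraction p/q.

Start with 4.
3 + 1/(4/1) = 3 + 1/4 = 13/4
7 + 1/(13/4) = 7 + 4/13 = 95/13
5 + 1/(95/13) = 5 + 13/95 = 488/95
1 + 1/(488/95) = 1 + 95/488 = 583/488
75 + 1/(583/488) = 75 + 488/583 = 44213/583

44213/583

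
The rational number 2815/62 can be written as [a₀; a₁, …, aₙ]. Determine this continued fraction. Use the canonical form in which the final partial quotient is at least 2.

[45; 2, 2, 12]

Repeatedly divide and take the remainder:
⌊2815/62⌋ = 45, remainder 25
⌊62/25⌋ = 2, remainder 12
⌊25/12⌋ = 2, remainder 1
⌊12/1⌋ = 12, remainder 0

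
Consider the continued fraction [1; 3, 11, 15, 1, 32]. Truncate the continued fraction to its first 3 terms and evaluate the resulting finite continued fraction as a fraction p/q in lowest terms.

45/34

a_0 = 1: 1/1
a_1 = 3: 4/3
a_2 = 11: 45/34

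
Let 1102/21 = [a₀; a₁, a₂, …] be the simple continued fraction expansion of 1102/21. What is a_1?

Run the Euclidean algorithm, recording each quotient:
1102 = 52·21 + 10, so a_0 = 52
21 = 2·10 + 1, so a_1 = 2

2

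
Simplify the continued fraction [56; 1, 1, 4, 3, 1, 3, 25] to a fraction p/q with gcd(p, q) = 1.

Start with 25.
3 + 1/(25/1) = 3 + 1/25 = 76/25
1 + 1/(76/25) = 1 + 25/76 = 101/76
3 + 1/(101/76) = 3 + 76/101 = 379/101
4 + 1/(379/101) = 4 + 101/379 = 1617/379
1 + 1/(1617/379) = 1 + 379/1617 = 1996/1617
1 + 1/(1996/1617) = 1 + 1617/1996 = 3613/1996
56 + 1/(3613/1996) = 56 + 1996/3613 = 204324/3613

204324/3613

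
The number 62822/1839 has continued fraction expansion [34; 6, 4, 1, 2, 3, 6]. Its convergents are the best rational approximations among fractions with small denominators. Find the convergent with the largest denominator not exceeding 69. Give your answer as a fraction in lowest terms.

List convergents until the denominator exceeds the bound:
a_0 = 34: 34/1  (≤ bound)
a_1 = 6: 205/6  (≤ bound)
a_2 = 4: 854/25  (≤ bound)
a_3 = 1: 1059/31  (≤ bound)
a_4 = 2: 2972/87  (> 69, stop)

1059/31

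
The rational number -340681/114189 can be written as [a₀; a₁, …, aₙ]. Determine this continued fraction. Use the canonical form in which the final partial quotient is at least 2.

-340681 ÷ 114189 → quotient -3, remainder 1886
114189 ÷ 1886 → quotient 60, remainder 1029
1886 ÷ 1029 → quotient 1, remainder 857
1029 ÷ 857 → quotient 1, remainder 172
857 ÷ 172 → quotient 4, remainder 169
172 ÷ 169 → quotient 1, remainder 3
169 ÷ 3 → quotient 56, remainder 1
3 ÷ 1 → quotient 3, remainder 0

[-3; 60, 1, 1, 4, 1, 56, 3]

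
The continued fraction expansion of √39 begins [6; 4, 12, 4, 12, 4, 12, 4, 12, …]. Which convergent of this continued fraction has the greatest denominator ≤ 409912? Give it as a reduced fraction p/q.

List convergents until the denominator exceeds the bound:
a_0 = 6: 6/1  (≤ bound)
a_1 = 4: 25/4  (≤ bound)
a_2 = 12: 306/49  (≤ bound)
a_3 = 4: 1249/200  (≤ bound)
a_4 = 12: 15294/2449  (≤ bound)
a_5 = 4: 62425/9996  (≤ bound)
a_6 = 12: 764394/122401  (≤ bound)
a_7 = 4: 3120001/499600  (> 409912, stop)

764394/122401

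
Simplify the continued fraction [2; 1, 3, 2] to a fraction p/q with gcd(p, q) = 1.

Start with 2.
3 + 1/(2/1) = 3 + 1/2 = 7/2
1 + 1/(7/2) = 1 + 2/7 = 9/7
2 + 1/(9/7) = 2 + 7/9 = 25/9

25/9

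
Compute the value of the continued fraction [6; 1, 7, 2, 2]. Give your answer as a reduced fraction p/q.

a_0 = 6: 6/1
a_1 = 1: 7/1
a_2 = 7: 55/8
a_3 = 2: 117/17
a_4 = 2: 289/42

289/42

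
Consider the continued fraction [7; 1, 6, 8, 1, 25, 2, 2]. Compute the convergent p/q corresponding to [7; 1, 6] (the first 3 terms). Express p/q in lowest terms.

Collapse the nested fraction from the inside out:
Start with 6.
1 + 1/(6/1) = 1 + 1/6 = 7/6
7 + 1/(7/6) = 7 + 6/7 = 55/7

55/7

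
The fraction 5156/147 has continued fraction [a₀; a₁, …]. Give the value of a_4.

⌊5156/147⌋ = 35, remainder 11
⌊147/11⌋ = 13, remainder 4
⌊11/4⌋ = 2, remainder 3
⌊4/3⌋ = 1, remainder 1
⌊3/1⌋ = 3, remainder 0

3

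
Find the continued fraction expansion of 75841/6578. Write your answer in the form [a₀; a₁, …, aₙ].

Run the Euclidean algorithm, recording each quotient:
75841 ÷ 6578 → quotient 11, remainder 3483
6578 ÷ 3483 → quotient 1, remainder 3095
3483 ÷ 3095 → quotient 1, remainder 388
3095 ÷ 388 → quotient 7, remainder 379
388 ÷ 379 → quotient 1, remainder 9
379 ÷ 9 → quotient 42, remainder 1
9 ÷ 1 → quotient 9, remainder 0

[11; 1, 1, 7, 1, 42, 9]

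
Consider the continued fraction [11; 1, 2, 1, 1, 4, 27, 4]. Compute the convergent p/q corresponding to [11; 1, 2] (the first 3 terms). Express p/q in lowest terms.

35/3

Compute successive convergents:
a_0 = 11: 11/1
a_1 = 1: 12/1
a_2 = 2: 35/3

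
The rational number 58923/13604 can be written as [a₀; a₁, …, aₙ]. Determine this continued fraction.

58923 = 4·13604 + 4507, so a_0 = 4
13604 = 3·4507 + 83, so a_1 = 3
4507 = 54·83 + 25, so a_2 = 54
83 = 3·25 + 8, so a_3 = 3
25 = 3·8 + 1, so a_4 = 3
8 = 8·1 + 0, so a_5 = 8

[4; 3, 54, 3, 3, 8]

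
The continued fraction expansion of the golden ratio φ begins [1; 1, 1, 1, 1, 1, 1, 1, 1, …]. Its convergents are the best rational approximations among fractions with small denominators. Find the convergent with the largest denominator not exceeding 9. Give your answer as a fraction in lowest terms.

13/8

List convergents until the denominator exceeds the bound:
a_0 = 1: 1/1  (≤ bound)
a_1 = 1: 2/1  (≤ bound)
a_2 = 1: 3/2  (≤ bound)
a_3 = 1: 5/3  (≤ bound)
a_4 = 1: 8/5  (≤ bound)
a_5 = 1: 13/8  (≤ bound)
a_6 = 1: 21/13  (> 9, stop)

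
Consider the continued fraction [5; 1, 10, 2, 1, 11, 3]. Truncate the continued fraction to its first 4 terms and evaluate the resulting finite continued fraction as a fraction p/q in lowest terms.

Start with 2.
10 + 1/(2/1) = 10 + 1/2 = 21/2
1 + 1/(21/2) = 1 + 2/21 = 23/21
5 + 1/(23/21) = 5 + 21/23 = 136/23

136/23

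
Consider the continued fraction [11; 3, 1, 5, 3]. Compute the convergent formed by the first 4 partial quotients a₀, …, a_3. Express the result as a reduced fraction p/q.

Start with 5.
1 + 1/(5/1) = 1 + 1/5 = 6/5
3 + 1/(6/5) = 3 + 5/6 = 23/6
11 + 1/(23/6) = 11 + 6/23 = 259/23

259/23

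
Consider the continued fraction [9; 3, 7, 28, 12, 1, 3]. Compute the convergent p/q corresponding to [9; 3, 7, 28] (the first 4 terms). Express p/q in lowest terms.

Start with 28.
7 + 1/(28/1) = 7 + 1/28 = 197/28
3 + 1/(197/28) = 3 + 28/197 = 619/197
9 + 1/(619/197) = 9 + 197/619 = 5768/619

5768/619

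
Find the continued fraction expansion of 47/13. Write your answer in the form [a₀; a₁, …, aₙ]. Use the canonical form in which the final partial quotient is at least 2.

[3; 1, 1, 1, 1, 2]

47 ÷ 13 → quotient 3, remainder 8
13 ÷ 8 → quotient 1, remainder 5
8 ÷ 5 → quotient 1, remainder 3
5 ÷ 3 → quotient 1, remainder 2
3 ÷ 2 → quotient 1, remainder 1
2 ÷ 1 → quotient 2, remainder 0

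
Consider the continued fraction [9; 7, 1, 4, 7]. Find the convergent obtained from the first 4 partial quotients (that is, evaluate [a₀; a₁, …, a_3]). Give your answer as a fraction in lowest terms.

356/39

a_0 = 9: 9/1
a_1 = 7: 64/7
a_2 = 1: 73/8
a_3 = 4: 356/39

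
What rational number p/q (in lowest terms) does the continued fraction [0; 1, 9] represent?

a_0 = 0: 0/1
a_1 = 1: 1/1
a_2 = 9: 9/10

9/10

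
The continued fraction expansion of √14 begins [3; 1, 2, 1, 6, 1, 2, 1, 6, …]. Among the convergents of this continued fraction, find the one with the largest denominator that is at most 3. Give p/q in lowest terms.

11/3

List convergents until the denominator exceeds the bound:
a_0 = 3: 3/1  (≤ bound)
a_1 = 1: 4/1  (≤ bound)
a_2 = 2: 11/3  (≤ bound)
a_3 = 1: 15/4  (> 3, stop)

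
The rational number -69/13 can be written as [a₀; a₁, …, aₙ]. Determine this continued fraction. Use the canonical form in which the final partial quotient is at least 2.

-69 ÷ 13 → quotient -6, remainder 9
13 ÷ 9 → quotient 1, remainder 4
9 ÷ 4 → quotient 2, remainder 1
4 ÷ 1 → quotient 4, remainder 0

[-6; 1, 2, 4]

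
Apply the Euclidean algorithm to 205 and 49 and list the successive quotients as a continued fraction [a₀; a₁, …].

⌊205/49⌋ = 4, remainder 9
⌊49/9⌋ = 5, remainder 4
⌊9/4⌋ = 2, remainder 1
⌊4/1⌋ = 4, remainder 0

[4; 5, 2, 4]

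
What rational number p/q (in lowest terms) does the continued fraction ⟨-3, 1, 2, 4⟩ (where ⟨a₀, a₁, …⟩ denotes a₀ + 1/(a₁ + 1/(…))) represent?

Use the convergent recurrence hₖ = aₖ·hₖ₋₁ + hₖ₋₂ (and likewise for the denominators kₖ):
a_0 = -3: -3/1
a_1 = 1: -2/1
a_2 = 2: -7/3
a_3 = 4: -30/13

-30/13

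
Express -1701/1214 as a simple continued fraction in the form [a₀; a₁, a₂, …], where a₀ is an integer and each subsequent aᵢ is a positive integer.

⌊-1701/1214⌋ = -2, remainder 727
⌊1214/727⌋ = 1, remainder 487
⌊727/487⌋ = 1, remainder 240
⌊487/240⌋ = 2, remainder 7
⌊240/7⌋ = 34, remainder 2
⌊7/2⌋ = 3, remainder 1
⌊2/1⌋ = 2, remainder 0

[-2; 1, 1, 2, 34, 3, 2]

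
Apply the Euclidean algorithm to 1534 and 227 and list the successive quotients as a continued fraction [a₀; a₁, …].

[6; 1, 3, 7, 1, 6]

1534 ÷ 227 → quotient 6, remainder 172
227 ÷ 172 → quotient 1, remainder 55
172 ÷ 55 → quotient 3, remainder 7
55 ÷ 7 → quotient 7, remainder 6
7 ÷ 6 → quotient 1, remainder 1
6 ÷ 1 → quotient 6, remainder 0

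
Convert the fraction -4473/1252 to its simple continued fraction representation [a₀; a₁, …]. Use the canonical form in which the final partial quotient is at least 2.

Apply division with remainder until the remainder is 0:
-4473 = -4·1252 + 535, so a_0 = -4
1252 = 2·535 + 182, so a_1 = 2
535 = 2·182 + 171, so a_2 = 2
182 = 1·171 + 11, so a_3 = 1
171 = 15·11 + 6, so a_4 = 15
11 = 1·6 + 5, so a_5 = 1
6 = 1·5 + 1, so a_6 = 1
5 = 5·1 + 0, so a_7 = 5

[-4; 2, 2, 1, 15, 1, 1, 5]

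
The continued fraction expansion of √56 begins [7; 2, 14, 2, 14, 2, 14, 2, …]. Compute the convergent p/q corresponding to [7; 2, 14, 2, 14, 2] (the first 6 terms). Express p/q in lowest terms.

13455/1798

Start with 2.
14 + 1/(2/1) = 14 + 1/2 = 29/2
2 + 1/(29/2) = 2 + 2/29 = 60/29
14 + 1/(60/29) = 14 + 29/60 = 869/60
2 + 1/(869/60) = 2 + 60/869 = 1798/869
7 + 1/(1798/869) = 7 + 869/1798 = 13455/1798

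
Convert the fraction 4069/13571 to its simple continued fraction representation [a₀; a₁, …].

[0; 3, 2, 1, 58, 3, 3, 2]

Run the Euclidean algorithm, recording each quotient:
⌊4069/13571⌋ = 0, remainder 4069
⌊13571/4069⌋ = 3, remainder 1364
⌊4069/1364⌋ = 2, remainder 1341
⌊1364/1341⌋ = 1, remainder 23
⌊1341/23⌋ = 58, remainder 7
⌊23/7⌋ = 3, remainder 2
⌊7/2⌋ = 3, remainder 1
⌊2/1⌋ = 2, remainder 0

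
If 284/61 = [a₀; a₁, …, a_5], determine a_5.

Apply division with remainder until the remainder is 0:
⌊284/61⌋ = 4, remainder 40
⌊61/40⌋ = 1, remainder 21
⌊40/21⌋ = 1, remainder 19
⌊21/19⌋ = 1, remainder 2
⌊19/2⌋ = 9, remainder 1
⌊2/1⌋ = 2, remainder 0

2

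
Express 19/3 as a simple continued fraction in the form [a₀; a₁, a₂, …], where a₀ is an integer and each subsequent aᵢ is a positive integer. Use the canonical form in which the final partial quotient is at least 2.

Repeatedly divide and take the remainder:
⌊19/3⌋ = 6, remainder 1
⌊3/1⌋ = 3, remainder 0

[6; 3]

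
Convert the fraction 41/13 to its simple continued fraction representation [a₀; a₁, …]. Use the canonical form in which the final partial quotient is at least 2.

[3; 6, 2]

⌊41/13⌋ = 3, remainder 2
⌊13/2⌋ = 6, remainder 1
⌊2/1⌋ = 2, remainder 0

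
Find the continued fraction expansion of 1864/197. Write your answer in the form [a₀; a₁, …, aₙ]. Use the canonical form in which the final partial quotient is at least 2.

[9; 2, 6, 15]

Apply division with remainder until the remainder is 0:
⌊1864/197⌋ = 9, remainder 91
⌊197/91⌋ = 2, remainder 15
⌊91/15⌋ = 6, remainder 1
⌊15/1⌋ = 15, remainder 0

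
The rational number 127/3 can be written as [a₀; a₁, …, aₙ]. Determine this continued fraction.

127 = 42·3 + 1, so a_0 = 42
3 = 3·1 + 0, so a_1 = 3

[42; 3]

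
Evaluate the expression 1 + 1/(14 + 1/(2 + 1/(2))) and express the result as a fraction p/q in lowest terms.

Start with 2.
2 + 1/(2/1) = 2 + 1/2 = 5/2
14 + 1/(5/2) = 14 + 2/5 = 72/5
1 + 1/(72/5) = 1 + 5/72 = 77/72

77/72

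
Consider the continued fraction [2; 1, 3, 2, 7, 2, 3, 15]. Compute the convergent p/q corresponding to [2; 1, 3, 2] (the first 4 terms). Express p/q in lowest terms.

25/9

Collapse the nested fraction from the inside out:
Start with 2.
3 + 1/(2/1) = 3 + 1/2 = 7/2
1 + 1/(7/2) = 1 + 2/7 = 9/7
2 + 1/(9/7) = 2 + 7/9 = 25/9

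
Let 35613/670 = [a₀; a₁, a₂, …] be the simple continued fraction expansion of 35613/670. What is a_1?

6

Repeatedly divide and take the remainder:
35613 ÷ 670 → quotient 53, remainder 103
670 ÷ 103 → quotient 6, remainder 52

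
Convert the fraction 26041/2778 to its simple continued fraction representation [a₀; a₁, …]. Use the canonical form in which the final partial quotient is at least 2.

[9; 2, 1, 2, 15, 2, 2, 4]

⌊26041/2778⌋ = 9, remainder 1039
⌊2778/1039⌋ = 2, remainder 700
⌊1039/700⌋ = 1, remainder 339
⌊700/339⌋ = 2, remainder 22
⌊339/22⌋ = 15, remainder 9
⌊22/9⌋ = 2, remainder 4
⌊9/4⌋ = 2, remainder 1
⌊4/1⌋ = 4, remainder 0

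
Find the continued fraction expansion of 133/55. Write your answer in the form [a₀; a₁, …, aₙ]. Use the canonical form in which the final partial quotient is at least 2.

133 = 2·55 + 23, so a_0 = 2
55 = 2·23 + 9, so a_1 = 2
23 = 2·9 + 5, so a_2 = 2
9 = 1·5 + 4, so a_3 = 1
5 = 1·4 + 1, so a_4 = 1
4 = 4·1 + 0, so a_5 = 4

[2; 2, 2, 1, 1, 4]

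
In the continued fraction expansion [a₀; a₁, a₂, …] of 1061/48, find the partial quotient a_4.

1061 ÷ 48 → quotient 22, remainder 5
48 ÷ 5 → quotient 9, remainder 3
5 ÷ 3 → quotient 1, remainder 2
3 ÷ 2 → quotient 1, remainder 1
2 ÷ 1 → quotient 2, remainder 0

2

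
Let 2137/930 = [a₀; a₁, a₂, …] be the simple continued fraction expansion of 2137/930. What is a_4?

3

2137 = 2·930 + 277, so a_0 = 2
930 = 3·277 + 99, so a_1 = 3
277 = 2·99 + 79, so a_2 = 2
99 = 1·79 + 20, so a_3 = 1
79 = 3·20 + 19, so a_4 = 3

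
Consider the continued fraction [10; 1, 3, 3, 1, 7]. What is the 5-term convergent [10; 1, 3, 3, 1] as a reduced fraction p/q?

Compute successive convergents:
a_0 = 10: 10/1
a_1 = 1: 11/1
a_2 = 3: 43/4
a_3 = 3: 140/13
a_4 = 1: 183/17

183/17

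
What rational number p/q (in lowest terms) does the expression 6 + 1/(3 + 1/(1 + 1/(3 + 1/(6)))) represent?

589/94

a_0 = 6: 6/1
a_1 = 3: 19/3
a_2 = 1: 25/4
a_3 = 3: 94/15
a_4 = 6: 589/94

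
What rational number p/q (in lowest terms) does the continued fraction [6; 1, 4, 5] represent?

a_0 = 6: 6/1
a_1 = 1: 7/1
a_2 = 4: 34/5
a_3 = 5: 177/26

177/26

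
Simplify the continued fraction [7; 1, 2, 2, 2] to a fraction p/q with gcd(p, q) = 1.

Use the convergent recurrence hₖ = aₖ·hₖ₋₁ + hₖ₋₂ (and likewise for the denominators kₖ):
a_0 = 7: 7/1
a_1 = 1: 8/1
a_2 = 2: 23/3
a_3 = 2: 54/7
a_4 = 2: 131/17

131/17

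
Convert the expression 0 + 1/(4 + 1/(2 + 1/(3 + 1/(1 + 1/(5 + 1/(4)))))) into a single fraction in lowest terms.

217/964

Start with 4.
5 + 1/(4/1) = 5 + 1/4 = 21/4
1 + 1/(21/4) = 1 + 4/21 = 25/21
3 + 1/(25/21) = 3 + 21/25 = 96/25
2 + 1/(96/25) = 2 + 25/96 = 217/96
4 + 1/(217/96) = 4 + 96/217 = 964/217
0 + 1/(964/217) = 0 + 217/964 = 217/964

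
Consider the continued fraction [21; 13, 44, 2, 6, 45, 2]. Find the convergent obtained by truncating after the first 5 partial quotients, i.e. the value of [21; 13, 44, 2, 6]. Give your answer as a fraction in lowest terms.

158645/7527

Collapse the nested fraction from the inside out:
Start with 6.
2 + 1/(6/1) = 2 + 1/6 = 13/6
44 + 1/(13/6) = 44 + 6/13 = 578/13
13 + 1/(578/13) = 13 + 13/578 = 7527/578
21 + 1/(7527/578) = 21 + 578/7527 = 158645/7527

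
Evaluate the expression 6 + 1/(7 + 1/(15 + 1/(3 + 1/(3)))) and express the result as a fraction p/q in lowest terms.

6639/1081

Use the convergent recurrence hₖ = aₖ·hₖ₋₁ + hₖ₋₂ (and likewise for the denominators kₖ):
a_0 = 6: 6/1
a_1 = 7: 43/7
a_2 = 15: 651/106
a_3 = 3: 1996/325
a_4 = 3: 6639/1081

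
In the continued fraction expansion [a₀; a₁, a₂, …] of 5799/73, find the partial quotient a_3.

1

⌊5799/73⌋ = 79, remainder 32
⌊73/32⌋ = 2, remainder 9
⌊32/9⌋ = 3, remainder 5
⌊9/5⌋ = 1, remainder 4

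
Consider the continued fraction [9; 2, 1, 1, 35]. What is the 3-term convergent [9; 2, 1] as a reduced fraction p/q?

Work from the innermost term outward:
Start with 1.
2 + 1/(1/1) = 2 + 1/1 = 3/1
9 + 1/(3/1) = 9 + 1/3 = 28/3

28/3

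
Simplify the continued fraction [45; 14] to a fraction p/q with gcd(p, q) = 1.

Work from the innermost term outward:
Start with 14.
45 + 1/(14/1) = 45 + 1/14 = 631/14

631/14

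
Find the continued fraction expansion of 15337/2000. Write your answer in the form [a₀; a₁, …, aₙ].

[7; 1, 2, 60, 3, 1, 2]

15337 = 7·2000 + 1337, so a_0 = 7
2000 = 1·1337 + 663, so a_1 = 1
1337 = 2·663 + 11, so a_2 = 2
663 = 60·11 + 3, so a_3 = 60
11 = 3·3 + 2, so a_4 = 3
3 = 1·2 + 1, so a_5 = 1
2 = 2·1 + 0, so a_6 = 2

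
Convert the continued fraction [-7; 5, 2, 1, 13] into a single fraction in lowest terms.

-1492/219

Start with 13.
1 + 1/(13/1) = 1 + 1/13 = 14/13
2 + 1/(14/13) = 2 + 13/14 = 41/14
5 + 1/(41/14) = 5 + 14/41 = 219/41
-7 + 1/(219/41) = -7 + 41/219 = -1492/219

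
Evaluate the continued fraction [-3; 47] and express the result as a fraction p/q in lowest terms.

-140/47

Build up convergents one term at a time:
a_0 = -3: -3/1
a_1 = 47: -140/47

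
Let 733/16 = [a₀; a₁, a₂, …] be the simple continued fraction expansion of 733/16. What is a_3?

3

Apply division with remainder until the remainder is 0:
733 ÷ 16 → quotient 45, remainder 13
16 ÷ 13 → quotient 1, remainder 3
13 ÷ 3 → quotient 4, remainder 1
3 ÷ 1 → quotient 3, remainder 0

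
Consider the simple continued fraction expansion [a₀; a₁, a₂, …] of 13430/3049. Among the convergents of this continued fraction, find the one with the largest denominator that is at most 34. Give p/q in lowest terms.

List convergents until the denominator exceeds the bound:
a_0 = 4: 4/1  (≤ bound)
a_1 = 2: 9/2  (≤ bound)
a_2 = 2: 22/5  (≤ bound)
a_3 = 8: 185/42  (> 34, stop)

22/5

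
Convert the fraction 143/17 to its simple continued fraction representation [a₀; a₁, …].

Apply division with remainder until the remainder is 0:
⌊143/17⌋ = 8, remainder 7
⌊17/7⌋ = 2, remainder 3
⌊7/3⌋ = 2, remainder 1
⌊3/1⌋ = 3, remainder 0

[8; 2, 2, 3]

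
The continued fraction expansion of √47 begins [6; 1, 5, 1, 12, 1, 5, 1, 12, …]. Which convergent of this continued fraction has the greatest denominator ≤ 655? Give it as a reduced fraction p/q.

3942/575

List convergents until the denominator exceeds the bound:
a_0 = 6: 6/1  (≤ bound)
a_1 = 1: 7/1  (≤ bound)
a_2 = 5: 41/6  (≤ bound)
a_3 = 1: 48/7  (≤ bound)
a_4 = 12: 617/90  (≤ bound)
a_5 = 1: 665/97  (≤ bound)
a_6 = 5: 3942/575  (≤ bound)
a_7 = 1: 4607/672  (> 655, stop)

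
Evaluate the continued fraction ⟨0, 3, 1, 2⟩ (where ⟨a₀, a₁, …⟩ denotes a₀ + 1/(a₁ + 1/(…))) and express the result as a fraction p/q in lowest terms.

a_0 = 0: 0/1
a_1 = 3: 1/3
a_2 = 1: 1/4
a_3 = 2: 3/11

3/11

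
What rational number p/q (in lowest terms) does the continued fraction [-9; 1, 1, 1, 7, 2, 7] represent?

a_0 = -9: -9/1
a_1 = 1: -8/1
a_2 = 1: -17/2
a_3 = 1: -25/3
a_4 = 7: -192/23
a_5 = 2: -409/49
a_6 = 7: -3055/366

-3055/366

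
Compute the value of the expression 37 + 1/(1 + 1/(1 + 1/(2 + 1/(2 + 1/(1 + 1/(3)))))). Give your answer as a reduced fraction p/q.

2368/63

Use the convergent recurrence hₖ = aₖ·hₖ₋₁ + hₖ₋₂ (and likewise for the denominators kₖ):
a_0 = 37: 37/1
a_1 = 1: 38/1
a_2 = 1: 75/2
a_3 = 2: 188/5
a_4 = 2: 451/12
a_5 = 1: 639/17
a_6 = 3: 2368/63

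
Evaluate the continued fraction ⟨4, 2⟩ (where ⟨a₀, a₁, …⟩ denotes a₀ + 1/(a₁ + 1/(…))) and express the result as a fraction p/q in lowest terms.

9/2

Start with 2.
4 + 1/(2/1) = 4 + 1/2 = 9/2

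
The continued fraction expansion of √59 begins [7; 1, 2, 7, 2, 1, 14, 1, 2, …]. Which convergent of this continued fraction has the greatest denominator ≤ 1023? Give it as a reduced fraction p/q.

7781/1013

a_0 = 7: 7/1  (≤ bound)
a_1 = 1: 8/1  (≤ bound)
a_2 = 2: 23/3  (≤ bound)
a_3 = 7: 169/22  (≤ bound)
a_4 = 2: 361/47  (≤ bound)
a_5 = 1: 530/69  (≤ bound)
a_6 = 14: 7781/1013  (≤ bound)
a_7 = 1: 8311/1082  (> 1023, stop)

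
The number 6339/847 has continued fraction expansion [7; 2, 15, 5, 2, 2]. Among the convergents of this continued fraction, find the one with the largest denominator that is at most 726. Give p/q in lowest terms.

2582/345

List convergents until the denominator exceeds the bound:
a_0 = 7: 7/1  (≤ bound)
a_1 = 2: 15/2  (≤ bound)
a_2 = 15: 232/31  (≤ bound)
a_3 = 5: 1175/157  (≤ bound)
a_4 = 2: 2582/345  (≤ bound)
a_5 = 2: 6339/847  (> 726, stop)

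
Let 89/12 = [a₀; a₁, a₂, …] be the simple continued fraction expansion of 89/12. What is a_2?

2

Repeatedly divide and take the remainder:
89 ÷ 12 → quotient 7, remainder 5
12 ÷ 5 → quotient 2, remainder 2
5 ÷ 2 → quotient 2, remainder 1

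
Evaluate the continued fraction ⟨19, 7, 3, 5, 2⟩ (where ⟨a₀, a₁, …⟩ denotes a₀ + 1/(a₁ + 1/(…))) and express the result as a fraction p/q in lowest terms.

4899/256

Starting at the tail and folding back:
Start with 2.
5 + 1/(2/1) = 5 + 1/2 = 11/2
3 + 1/(11/2) = 3 + 2/11 = 35/11
7 + 1/(35/11) = 7 + 11/35 = 256/35
19 + 1/(256/35) = 19 + 35/256 = 4899/256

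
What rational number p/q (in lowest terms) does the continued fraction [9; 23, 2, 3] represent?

1483/164

Build up convergents one term at a time:
a_0 = 9: 9/1
a_1 = 23: 208/23
a_2 = 2: 425/47
a_3 = 3: 1483/164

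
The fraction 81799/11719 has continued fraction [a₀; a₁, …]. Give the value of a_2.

49

81799 ÷ 11719 → quotient 6, remainder 11485
11719 ÷ 11485 → quotient 1, remainder 234
11485 ÷ 234 → quotient 49, remainder 19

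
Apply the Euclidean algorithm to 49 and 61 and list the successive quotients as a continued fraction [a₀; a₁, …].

[0; 1, 4, 12]

Apply division with remainder until the remainder is 0:
⌊49/61⌋ = 0, remainder 49
⌊61/49⌋ = 1, remainder 12
⌊49/12⌋ = 4, remainder 1
⌊12/1⌋ = 12, remainder 0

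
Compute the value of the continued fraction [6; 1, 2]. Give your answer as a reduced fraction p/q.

20/3

a_0 = 6: 6/1
a_1 = 1: 7/1
a_2 = 2: 20/3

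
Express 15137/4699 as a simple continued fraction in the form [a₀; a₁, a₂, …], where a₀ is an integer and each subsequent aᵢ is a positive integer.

[3; 4, 1, 1, 13, 5, 2, 3]

15137 ÷ 4699 → quotient 3, remainder 1040
4699 ÷ 1040 → quotient 4, remainder 539
1040 ÷ 539 → quotient 1, remainder 501
539 ÷ 501 → quotient 1, remainder 38
501 ÷ 38 → quotient 13, remainder 7
38 ÷ 7 → quotient 5, remainder 3
7 ÷ 3 → quotient 2, remainder 1
3 ÷ 1 → quotient 3, remainder 0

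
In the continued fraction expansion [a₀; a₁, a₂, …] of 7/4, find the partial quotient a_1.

1

Apply division with remainder until the remainder is 0:
⌊7/4⌋ = 1, remainder 3
⌊4/3⌋ = 1, remainder 1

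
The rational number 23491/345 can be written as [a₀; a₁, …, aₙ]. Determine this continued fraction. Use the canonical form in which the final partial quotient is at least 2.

⌊23491/345⌋ = 68, remainder 31
⌊345/31⌋ = 11, remainder 4
⌊31/4⌋ = 7, remainder 3
⌊4/3⌋ = 1, remainder 1
⌊3/1⌋ = 3, remainder 0

[68; 11, 7, 1, 3]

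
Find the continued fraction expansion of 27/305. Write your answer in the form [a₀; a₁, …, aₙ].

27 = 0·305 + 27, so a_0 = 0
305 = 11·27 + 8, so a_1 = 11
27 = 3·8 + 3, so a_2 = 3
8 = 2·3 + 2, so a_3 = 2
3 = 1·2 + 1, so a_4 = 1
2 = 2·1 + 0, so a_5 = 2

[0; 11, 3, 2, 1, 2]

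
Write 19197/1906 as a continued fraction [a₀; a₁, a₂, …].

[10; 13, 1, 10, 2, 2, 2]

19197 = 10·1906 + 137, so a_0 = 10
1906 = 13·137 + 125, so a_1 = 13
137 = 1·125 + 12, so a_2 = 1
125 = 10·12 + 5, so a_3 = 10
12 = 2·5 + 2, so a_4 = 2
5 = 2·2 + 1, so a_5 = 2
2 = 2·1 + 0, so a_6 = 2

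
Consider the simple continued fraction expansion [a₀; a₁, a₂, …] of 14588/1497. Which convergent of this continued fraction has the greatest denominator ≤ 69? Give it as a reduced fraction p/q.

458/47

List convergents until the denominator exceeds the bound:
a_0 = 9: 9/1  (≤ bound)
a_1 = 1: 10/1  (≤ bound)
a_2 = 2: 29/3  (≤ bound)
a_3 = 1: 39/4  (≤ bound)
a_4 = 11: 458/47  (≤ bound)
a_5 = 3: 1413/145  (> 69, stop)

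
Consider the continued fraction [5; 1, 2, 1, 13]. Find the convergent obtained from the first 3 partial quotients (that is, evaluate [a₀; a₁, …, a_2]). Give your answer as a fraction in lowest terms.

Collapse the nested fraction from the inside out:
Start with 2.
1 + 1/(2/1) = 1 + 1/2 = 3/2
5 + 1/(3/2) = 5 + 2/3 = 17/3

17/3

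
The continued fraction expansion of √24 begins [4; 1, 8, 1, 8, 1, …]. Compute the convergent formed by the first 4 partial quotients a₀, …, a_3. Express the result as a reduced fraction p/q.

49/10

a_0 = 4: 4/1
a_1 = 1: 5/1
a_2 = 8: 44/9
a_3 = 1: 49/10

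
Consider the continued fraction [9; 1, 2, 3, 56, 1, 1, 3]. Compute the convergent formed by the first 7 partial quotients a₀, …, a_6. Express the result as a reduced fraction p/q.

Collapse the nested fraction from the inside out:
Start with 1.
1 + 1/(1/1) = 1 + 1/1 = 2/1
56 + 1/(2/1) = 56 + 1/2 = 113/2
3 + 1/(113/2) = 3 + 2/113 = 341/113
2 + 1/(341/113) = 2 + 113/341 = 795/341
1 + 1/(795/341) = 1 + 341/795 = 1136/795
9 + 1/(1136/795) = 9 + 795/1136 = 11019/1136

11019/1136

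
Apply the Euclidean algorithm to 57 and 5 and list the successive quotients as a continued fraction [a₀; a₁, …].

⌊57/5⌋ = 11, remainder 2
⌊5/2⌋ = 2, remainder 1
⌊2/1⌋ = 2, remainder 0

[11; 2, 2]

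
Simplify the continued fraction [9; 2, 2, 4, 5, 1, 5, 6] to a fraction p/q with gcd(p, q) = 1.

Start with 6.
5 + 1/(6/1) = 5 + 1/6 = 31/6
1 + 1/(31/6) = 1 + 6/31 = 37/31
5 + 1/(37/31) = 5 + 31/37 = 216/37
4 + 1/(216/37) = 4 + 37/216 = 901/216
2 + 1/(901/216) = 2 + 216/901 = 2018/901
2 + 1/(2018/901) = 2 + 901/2018 = 4937/2018
9 + 1/(4937/2018) = 9 + 2018/4937 = 46451/4937

46451/4937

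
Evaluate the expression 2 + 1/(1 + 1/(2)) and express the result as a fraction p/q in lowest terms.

8/3

Build up convergents one term at a time:
a_0 = 2: 2/1
a_1 = 1: 3/1
a_2 = 2: 8/3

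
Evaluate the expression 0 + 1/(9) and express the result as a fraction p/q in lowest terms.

1/9

a_0 = 0: 0/1
a_1 = 9: 1/9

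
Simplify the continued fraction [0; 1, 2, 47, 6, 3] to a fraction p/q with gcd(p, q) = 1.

Collapse the nested fraction from the inside out:
Start with 3.
6 + 1/(3/1) = 6 + 1/3 = 19/3
47 + 1/(19/3) = 47 + 3/19 = 896/19
2 + 1/(896/19) = 2 + 19/896 = 1811/896
1 + 1/(1811/896) = 1 + 896/1811 = 2707/1811
0 + 1/(2707/1811) = 0 + 1811/2707 = 1811/2707

1811/2707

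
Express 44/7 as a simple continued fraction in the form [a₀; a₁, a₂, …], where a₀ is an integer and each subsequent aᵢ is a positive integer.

Apply division with remainder until the remainder is 0:
44 ÷ 7 → quotient 6, remainder 2
7 ÷ 2 → quotient 3, remainder 1
2 ÷ 1 → quotient 2, remainder 0

[6; 3, 2]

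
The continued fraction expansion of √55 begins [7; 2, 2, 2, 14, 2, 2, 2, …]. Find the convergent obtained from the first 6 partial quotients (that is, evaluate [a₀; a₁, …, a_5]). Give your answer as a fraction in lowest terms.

2655/358

a_0 = 7: 7/1
a_1 = 2: 15/2
a_2 = 2: 37/5
a_3 = 2: 89/12
a_4 = 14: 1283/173
a_5 = 2: 2655/358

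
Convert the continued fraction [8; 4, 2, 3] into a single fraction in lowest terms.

255/31

Collapse the nested fraction from the inside out:
Start with 3.
2 + 1/(3/1) = 2 + 1/3 = 7/3
4 + 1/(7/3) = 4 + 3/7 = 31/7
8 + 1/(31/7) = 8 + 7/31 = 255/31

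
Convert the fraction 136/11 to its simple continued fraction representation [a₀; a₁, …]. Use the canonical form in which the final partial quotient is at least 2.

Apply division with remainder until the remainder is 0:
136 = 12·11 + 4, so a_0 = 12
11 = 2·4 + 3, so a_1 = 2
4 = 1·3 + 1, so a_2 = 1
3 = 3·1 + 0, so a_3 = 3

[12; 2, 1, 3]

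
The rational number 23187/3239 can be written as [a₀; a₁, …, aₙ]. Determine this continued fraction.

Run the Euclidean algorithm, recording each quotient:
⌊23187/3239⌋ = 7, remainder 514
⌊3239/514⌋ = 6, remainder 155
⌊514/155⌋ = 3, remainder 49
⌊155/49⌋ = 3, remainder 8
⌊49/8⌋ = 6, remainder 1
⌊8/1⌋ = 8, remainder 0

[7; 6, 3, 3, 6, 8]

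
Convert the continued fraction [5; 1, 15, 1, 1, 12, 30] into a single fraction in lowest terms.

73786/12423

a_0 = 5: 5/1
a_1 = 1: 6/1
a_2 = 15: 95/16
a_3 = 1: 101/17
a_4 = 1: 196/33
a_5 = 12: 2453/413
a_6 = 30: 73786/12423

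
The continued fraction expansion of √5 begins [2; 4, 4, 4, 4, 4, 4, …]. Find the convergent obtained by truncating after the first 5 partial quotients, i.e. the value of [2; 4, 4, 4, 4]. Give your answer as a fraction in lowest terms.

682/305

Start with 4.
4 + 1/(4/1) = 4 + 1/4 = 17/4
4 + 1/(17/4) = 4 + 4/17 = 72/17
4 + 1/(72/17) = 4 + 17/72 = 305/72
2 + 1/(305/72) = 2 + 72/305 = 682/305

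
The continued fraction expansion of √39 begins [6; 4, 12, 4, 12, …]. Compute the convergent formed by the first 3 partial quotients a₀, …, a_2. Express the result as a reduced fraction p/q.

306/49

a_0 = 6: 6/1
a_1 = 4: 25/4
a_2 = 12: 306/49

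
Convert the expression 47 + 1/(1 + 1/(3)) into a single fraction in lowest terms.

191/4

Starting at the tail and folding back:
Start with 3.
1 + 1/(3/1) = 1 + 1/3 = 4/3
47 + 1/(4/3) = 47 + 3/4 = 191/4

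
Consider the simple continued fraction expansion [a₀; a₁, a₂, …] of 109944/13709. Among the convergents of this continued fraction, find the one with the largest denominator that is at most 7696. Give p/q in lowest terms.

2021/252

a_0 = 8: 8/1  (≤ bound)
a_1 = 50: 401/50  (≤ bound)
a_2 = 2: 810/101  (≤ bound)
a_3 = 2: 2021/252  (≤ bound)
a_4 = 54: 109944/13709  (> 7696, stop)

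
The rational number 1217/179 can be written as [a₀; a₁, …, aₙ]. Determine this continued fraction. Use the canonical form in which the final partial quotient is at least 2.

[6; 1, 3, 1, 35]

1217 ÷ 179 → quotient 6, remainder 143
179 ÷ 143 → quotient 1, remainder 36
143 ÷ 36 → quotient 3, remainder 35
36 ÷ 35 → quotient 1, remainder 1
35 ÷ 1 → quotient 35, remainder 0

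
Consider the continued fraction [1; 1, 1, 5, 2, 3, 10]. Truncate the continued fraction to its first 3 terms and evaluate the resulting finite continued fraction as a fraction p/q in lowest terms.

3/2

Use the convergent recurrence hₖ = aₖ·hₖ₋₁ + hₖ₋₂ (and likewise for the denominators kₖ):
a_0 = 1: 1/1
a_1 = 1: 2/1
a_2 = 1: 3/2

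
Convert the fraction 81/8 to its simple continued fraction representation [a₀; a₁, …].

[10; 8]

81 ÷ 8 → quotient 10, remainder 1
8 ÷ 1 → quotient 8, remainder 0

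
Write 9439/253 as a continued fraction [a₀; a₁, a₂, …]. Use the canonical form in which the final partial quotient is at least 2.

Run the Euclidean algorithm, recording each quotient:
9439 = 37·253 + 78, so a_0 = 37
253 = 3·78 + 19, so a_1 = 3
78 = 4·19 + 2, so a_2 = 4
19 = 9·2 + 1, so a_3 = 9
2 = 2·1 + 0, so a_4 = 2

[37; 3, 4, 9, 2]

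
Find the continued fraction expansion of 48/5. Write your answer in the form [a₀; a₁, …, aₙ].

[9; 1, 1, 2]

48 ÷ 5 → quotient 9, remainder 3
5 ÷ 3 → quotient 1, remainder 2
3 ÷ 2 → quotient 1, remainder 1
2 ÷ 1 → quotient 2, remainder 0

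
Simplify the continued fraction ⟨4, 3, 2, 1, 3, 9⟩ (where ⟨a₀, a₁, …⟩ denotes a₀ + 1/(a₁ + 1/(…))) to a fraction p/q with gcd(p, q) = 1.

a_0 = 4: 4/1
a_1 = 3: 13/3
a_2 = 2: 30/7
a_3 = 1: 43/10
a_4 = 3: 159/37
a_5 = 9: 1474/343

1474/343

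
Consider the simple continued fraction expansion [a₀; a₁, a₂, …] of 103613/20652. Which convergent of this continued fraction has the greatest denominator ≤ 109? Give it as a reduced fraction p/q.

List convergents until the denominator exceeds the bound:
a_0 = 5: 5/1  (≤ bound)
a_1 = 58: 291/58  (≤ bound)
a_2 = 1: 296/59  (≤ bound)
a_3 = 1: 587/117  (> 109, stop)

296/59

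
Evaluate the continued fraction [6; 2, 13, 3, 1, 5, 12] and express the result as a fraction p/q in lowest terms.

49949/7706

Build up convergents one term at a time:
a_0 = 6: 6/1
a_1 = 2: 13/2
a_2 = 13: 175/27
a_3 = 3: 538/83
a_4 = 1: 713/110
a_5 = 5: 4103/633
a_6 = 12: 49949/7706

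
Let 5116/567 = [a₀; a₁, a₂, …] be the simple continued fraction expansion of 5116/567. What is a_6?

5116 ÷ 567 → quotient 9, remainder 13
567 ÷ 13 → quotient 43, remainder 8
13 ÷ 8 → quotient 1, remainder 5
8 ÷ 5 → quotient 1, remainder 3
5 ÷ 3 → quotient 1, remainder 2
3 ÷ 2 → quotient 1, remainder 1
2 ÷ 1 → quotient 2, remainder 0

2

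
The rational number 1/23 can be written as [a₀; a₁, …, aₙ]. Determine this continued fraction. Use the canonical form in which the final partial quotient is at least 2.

1 = 0·23 + 1, so a_0 = 0
23 = 23·1 + 0, so a_1 = 23

[0; 23]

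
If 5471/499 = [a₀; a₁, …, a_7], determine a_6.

1

Run the Euclidean algorithm, recording each quotient:
⌊5471/499⌋ = 10, remainder 481
⌊499/481⌋ = 1, remainder 18
⌊481/18⌋ = 26, remainder 13
⌊18/13⌋ = 1, remainder 5
⌊13/5⌋ = 2, remainder 3
⌊5/3⌋ = 1, remainder 2
⌊3/2⌋ = 1, remainder 1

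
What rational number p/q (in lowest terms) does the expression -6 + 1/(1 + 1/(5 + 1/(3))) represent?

-98/19

Work from the innermost term outward:
Start with 3.
5 + 1/(3/1) = 5 + 1/3 = 16/3
1 + 1/(16/3) = 1 + 3/16 = 19/16
-6 + 1/(19/16) = -6 + 16/19 = -98/19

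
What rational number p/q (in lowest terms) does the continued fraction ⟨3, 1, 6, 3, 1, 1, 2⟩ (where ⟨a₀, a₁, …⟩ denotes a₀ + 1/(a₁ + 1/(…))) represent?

a_0 = 3: 3/1
a_1 = 1: 4/1
a_2 = 6: 27/7
a_3 = 3: 85/22
a_4 = 1: 112/29
a_5 = 1: 197/51
a_6 = 2: 506/131

506/131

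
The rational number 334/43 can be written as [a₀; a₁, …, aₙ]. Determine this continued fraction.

[7; 1, 3, 3, 3]

⌊334/43⌋ = 7, remainder 33
⌊43/33⌋ = 1, remainder 10
⌊33/10⌋ = 3, remainder 3
⌊10/3⌋ = 3, remainder 1
⌊3/1⌋ = 3, remainder 0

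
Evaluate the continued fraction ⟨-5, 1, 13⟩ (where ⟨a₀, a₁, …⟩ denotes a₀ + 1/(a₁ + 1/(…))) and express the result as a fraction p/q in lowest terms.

-57/14

Compute successive convergents:
a_0 = -5: -5/1
a_1 = 1: -4/1
a_2 = 13: -57/14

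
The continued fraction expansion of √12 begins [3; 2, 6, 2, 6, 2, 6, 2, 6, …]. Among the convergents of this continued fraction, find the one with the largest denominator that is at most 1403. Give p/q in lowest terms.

1351/390

a_0 = 3: 3/1  (≤ bound)
a_1 = 2: 7/2  (≤ bound)
a_2 = 6: 45/13  (≤ bound)
a_3 = 2: 97/28  (≤ bound)
a_4 = 6: 627/181  (≤ bound)
a_5 = 2: 1351/390  (≤ bound)
a_6 = 6: 8733/2521  (> 1403, stop)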